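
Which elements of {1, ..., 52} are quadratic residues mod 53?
QRs mod 53: {1, 4, 6, 7, 9, 10, 11, 13, 15, 16, 17, 24, 25, 28, 29, 36, 37, 38, 40, 42, 43, 44, 46, 47, 49, 52}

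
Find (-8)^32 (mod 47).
By repeated squaring (mod 47): (-8)^{1}≡39, (-8)^{2}≡17, (-8)^{4}≡7, (-8)^{8}≡2, (-8)^{16}≡4, (-8)^{32}≡16. So (-8)^{32} ≡ 16 (mod 47)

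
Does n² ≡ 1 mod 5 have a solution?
By Euler's criterion: 1^{2} ≡ 1 mod 5. Since this equals 1, 1 is a QR.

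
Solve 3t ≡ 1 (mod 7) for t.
Since 7 is prime, by Fermat 3^(-1) ≡ 3^{5} ≡ 5 (mod 7). Verify: 3 × 5 = 15 ≡ 1 (mod 7)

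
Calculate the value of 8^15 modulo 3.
Using Fermat: 8^{2} ≡ 1 mod 3. 15 ≡ 1 mod 2. So 8^{15} ≡ 8^{1} ≡ 2 mod 3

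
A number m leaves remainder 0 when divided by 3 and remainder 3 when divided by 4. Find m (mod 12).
M = 3 × 4 = 12. M₁ = 4, y₁ ≡ 1 (mod 3). M₂ = 3, y₂ ≡ 3 (mod 4). m = 0×4×1 + 3×3×3 ≡ 3 (mod 12)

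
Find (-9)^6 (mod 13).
By repeated squaring (mod 13): (-9)^{1}≡4, (-9)^{2}≡3, (-9)^{4}≡9. Then (-9)^{6} = (-9)^{4+2} ≡ 9 × 3 ≡ 1 (mod 13)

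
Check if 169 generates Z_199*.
169^{99} ≡ 1 (mod 199) and 99 < 198, so ord_199(169) = 99 ≠ 198 and 169 is not a primitive root.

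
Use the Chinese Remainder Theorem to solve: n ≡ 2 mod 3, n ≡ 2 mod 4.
M = 3 × 4 = 12. M₁ = 4, y₁ ≡ 1 mod 3. M₂ = 3, y₂ ≡ 3 mod 4. n = 2×4×1 + 2×3×3 ≡ 2 mod 12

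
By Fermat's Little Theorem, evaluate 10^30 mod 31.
By Fermat's Little Theorem, 10^{30} ≡ 1 (mod 31) since 31 is prime and gcd(10, 31) = 1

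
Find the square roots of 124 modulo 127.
The square roots of 124 mod 127 are 88 and 39. Verify: 88² = 7744 ≡ 124 (mod 127)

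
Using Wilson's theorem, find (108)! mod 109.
By Wilson's theorem, (108)! ≡ -1 ≡ 108 mod 109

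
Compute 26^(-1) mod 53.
Since 53 is prime, by Fermat 26^(-1) ≡ 26^{51} ≡ 51 mod 53. Verify: 26 × 51 = 1326 ≡ 1 mod 53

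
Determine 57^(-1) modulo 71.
Since 71 is prime, by Fermat 57^(-1) ≡ 57^{69} ≡ 5 (mod 71). Verify: 57 × 5 = 285 ≡ 1 (mod 71)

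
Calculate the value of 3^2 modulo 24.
3^{2} = 9 ≡ 9 (mod 24)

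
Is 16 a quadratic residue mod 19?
By Euler's criterion: 16^{9} ≡ 1 (mod 19). Since this equals 1, 16 is a QR.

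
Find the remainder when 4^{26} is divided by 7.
By Fermat: 4^{6} ≡ 1 (mod 7). 26 = 4×6 + 2. So 4^{26} ≡ 4^{2} ≡ 2 (mod 7)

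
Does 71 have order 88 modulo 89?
71^{44} ≡ 1 mod 89 and 44 < 88, so ord_89(71) = 44 ≠ 88 and 71 is not a primitive root.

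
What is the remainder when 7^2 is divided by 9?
7^{2} = 49 ≡ 4 mod 9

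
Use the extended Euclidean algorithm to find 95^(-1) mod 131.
Extended GCD: 95(40) + 131(-29) = 1. So 95^(-1) ≡ 40 (mod 131). Verify: 95 × 40 = 3800 ≡ 1 (mod 131)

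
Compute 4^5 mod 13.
By repeated squaring mod 13: 4^{1}≡4, 4^{2}≡3, 4^{4}≡9. Then 4^{5} = 4^{4+1} ≡ 9 × 4 ≡ 10 mod 13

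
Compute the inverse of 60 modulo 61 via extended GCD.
Extended GCD: 60(-1) + 61(1) = 1. So 60^(-1) ≡ -1 ≡ 60 mod 61. Verify: 60 × 60 = 3600 ≡ 1 mod 61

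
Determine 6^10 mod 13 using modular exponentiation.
By repeated squaring (mod 13): 6^{1}≡6, 6^{2}≡10, 6^{4}≡9, 6^{8}≡3. Then 6^{10} = 6^{8+2} ≡ 3 × 10 ≡ 4 (mod 13)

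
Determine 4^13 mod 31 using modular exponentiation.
By repeated squaring mod 31: 4^{1}≡4, 4^{2}≡16, 4^{4}≡8, 4^{8}≡2. Then 4^{13} = 4^{8+4+1} ≡ 2 × 8 × 4 ≡ 2 mod 31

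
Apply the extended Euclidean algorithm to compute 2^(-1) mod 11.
Extended GCD: 2(-5) + 11(1) = 1. So 2^(-1) ≡ -5 ≡ 6 mod 11. Verify: 2 × 6 = 12 ≡ 1 mod 11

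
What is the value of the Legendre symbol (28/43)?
(28/43) = 28^{21} mod 43 = -1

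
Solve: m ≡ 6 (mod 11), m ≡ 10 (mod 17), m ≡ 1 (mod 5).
M = 11 × 17 × 5 = 935. M₁ = 85, y₁ ≡ 7 (mod 11). M₂ = 55, y₂ ≡ 13 (mod 17). M₃ = 187, y₃ ≡ 3 (mod 5). m = 6×85×7 + 10×55×13 + 1×187×3 ≡ 61 (mod 935)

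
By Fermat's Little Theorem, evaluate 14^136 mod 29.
By Fermat: 14^{28} ≡ 1 (mod 29). 136 = 4×28 + 24. So 14^{136} ≡ 14^{24} ≡ 16 (mod 29)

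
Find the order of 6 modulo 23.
Powers of 6 mod 23: 6^1≡6, 6^2≡13, 6^3≡9, 6^4≡8, 6^5≡2, 6^6≡12, 6^7≡3, 6^8≡18, 6^9≡16, 6^10≡4, 6^11≡1. Order = 11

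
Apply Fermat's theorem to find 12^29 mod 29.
By Fermat: 12^{28} ≡ 1 mod 29. So 12^{29} = 12^{28} · 12^{1} ≡ 12^{1} ≡ 12 mod 29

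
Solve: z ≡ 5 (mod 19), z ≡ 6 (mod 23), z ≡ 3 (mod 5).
M = 19 × 23 × 5 = 2185. M₁ = 115, y₁ ≡ 1 (mod 19). M₂ = 95, y₂ ≡ 8 (mod 23). M₃ = 437, y₃ ≡ 3 (mod 5). z = 5×115×1 + 6×95×8 + 3×437×3 ≡ 328 (mod 2185)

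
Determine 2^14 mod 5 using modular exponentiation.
Using Fermat: 2^{4} ≡ 1 mod 5. 14 ≡ 2 mod 4. So 2^{14} ≡ 2^{2} ≡ 4 mod 5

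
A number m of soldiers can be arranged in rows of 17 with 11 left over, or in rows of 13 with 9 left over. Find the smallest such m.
M = 17 × 13 = 221. M₁ = 13, y₁ ≡ 4 mod 17. M₂ = 17, y₂ ≡ 10 mod 13. m = 11×13×4 + 9×17×10 ≡ 113 mod 221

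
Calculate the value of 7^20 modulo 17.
Using Fermat: 7^{16} ≡ 1 (mod 17). 20 ≡ 4 (mod 16). So 7^{20} ≡ 7^{4} ≡ 4 (mod 17)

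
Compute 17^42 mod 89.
By repeated squaring mod 89: 17^{1}≡17, 17^{2}≡22, 17^{4}≡39, 17^{8}≡8, 17^{16}≡64, 17^{32}≡2. Then 17^{42} = 17^{32+8+2} ≡ 2 × 8 × 22 ≡ 85 mod 89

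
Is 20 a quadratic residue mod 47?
By Euler's criterion: 20^{23} ≡ 46 mod 47. Since this equals -1 (≡ 46), 20 is not a QR.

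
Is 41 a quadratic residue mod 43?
By Euler's criterion: 41^{21} ≡ 1 (mod 43). Since this equals 1, 41 is a QR.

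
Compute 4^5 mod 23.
By repeated squaring mod 23: 4^{1}≡4, 4^{2}≡16, 4^{4}≡3. Then 4^{5} = 4^{4+1} ≡ 3 × 4 ≡ 12 mod 23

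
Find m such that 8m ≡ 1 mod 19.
Since 19 is prime, by Fermat 8^(-1) ≡ 8^{17} ≡ 12 mod 19. Verify: 8 × 12 = 96 ≡ 1 mod 19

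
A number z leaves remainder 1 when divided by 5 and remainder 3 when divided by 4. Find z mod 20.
M = 5 × 4 = 20. M₁ = 4, y₁ ≡ 4 mod 5. M₂ = 5, y₂ ≡ 1 mod 4. z = 1×4×4 + 3×5×1 ≡ 11 mod 20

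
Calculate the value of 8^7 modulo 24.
By repeated squaring (mod 24): 8^{1}≡8, 8^{2}≡16, 8^{4}≡16. Then 8^{7} = 8^{4+2+1} ≡ 16 × 16 × 8 ≡ 8 (mod 24)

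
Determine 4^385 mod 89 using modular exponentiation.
Using Fermat: 4^{88} ≡ 1 (mod 89). 385 ≡ 33 (mod 88). So 4^{385} ≡ 4^{33} ≡ 1 (mod 89)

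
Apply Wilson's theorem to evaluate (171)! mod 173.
(172)! = (171)! × (172) ≡ -1 (mod 173). So (171)! ≡ -1 × (172)^(-1) ≡ (-1)×(-1) = 1 (mod 173)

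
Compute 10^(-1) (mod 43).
Since 43 is prime, by Fermat 10^(-1) ≡ 10^{41} ≡ 13 (mod 43). Verify: 10 × 13 = 130 ≡ 1 (mod 43)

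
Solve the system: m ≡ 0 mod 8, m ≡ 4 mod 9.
M = 8 × 9 = 72. M₁ = 9, y₁ ≡ 1 mod 8. M₂ = 8, y₂ ≡ 8 mod 9. m = 0×9×1 + 4×8×8 ≡ 40 mod 72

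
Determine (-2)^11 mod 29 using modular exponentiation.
By repeated squaring (mod 29): (-2)^{1}≡27, (-2)^{2}≡4, (-2)^{4}≡16, (-2)^{8}≡24. Then (-2)^{11} = (-2)^{8+2+1} ≡ 24 × 4 × 27 ≡ 11 (mod 29)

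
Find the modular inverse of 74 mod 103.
Since 103 is prime, by Fermat 74^(-1) ≡ 74^{101} ≡ 71 mod 103. Verify: 74 × 71 = 5254 ≡ 1 mod 103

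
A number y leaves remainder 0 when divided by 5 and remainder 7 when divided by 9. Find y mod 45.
M = 5 × 9 = 45. M₁ = 9, y₁ ≡ 4 mod 5. M₂ = 5, y₂ ≡ 2 mod 9. y = 0×9×4 + 7×5×2 ≡ 25 mod 45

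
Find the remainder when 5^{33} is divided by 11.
By Fermat: 5^{10} ≡ 1 mod 11. 33 = 3×10 + 3. So 5^{33} ≡ 5^{3} ≡ 4 mod 11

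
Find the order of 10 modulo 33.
Powers of 10 mod 33: 10^1≡10, 10^2≡1. ord_33(10) = 2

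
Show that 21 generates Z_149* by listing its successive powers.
21^1, 21^2, ..., 21^{148} mod 149: [21, 143, 23, 36, 11, 82, 83, 104, 98, 121, 8, 19, 101, 35, 139, 88, 60, 68, 87, 39, 74, 64, 3, 63, 131, 69, 108, 33, 97, 100, 14, 145, 65, 24, 57, 5, 105, 119, 115, 31, 55, 112, 117, 73, 43, 9, 40, 95, 58, 26, 99, 142, 2, 42, 137, 46, 72, 22, 15, 17, 59, 47, 93, 16, 38, 53, 70, 129, 27, 120, 136, 25, 78, 148, 128, 6, 126, 113, 138, 67, 66, 45, 51, 28, 141, 130, 48, 114, 10, 61, 89, 81, 62, 110, 75, 85, 146, 86, 18, 80, 41, 116, 52, 49, 135, 4, 84, 125, 92, 144, 44, 30, 34, 118, 94, 37, 32, 76, 106, 140, 109, 54, 91, 123, 50, 7, 147, 107, 12, 103, 77, 127, 134, 132, 90, 102, 56, 133, 111, 96, 79, 20, 122, 29, 13, 124, 71, 1]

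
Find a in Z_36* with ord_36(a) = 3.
13 has order 3 mod 36 since 13^{3} ≡ 1 (mod 36) and no smaller power works.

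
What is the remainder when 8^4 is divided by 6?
8^{4} = 4096 ≡ 4 (mod 6)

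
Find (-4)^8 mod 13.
By repeated squaring mod 13: (-4)^{1}≡9, (-4)^{2}≡3, (-4)^{4}≡9, (-4)^{8}≡3. So (-4)^{8} ≡ 3 mod 13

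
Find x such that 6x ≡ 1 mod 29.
Since 29 is prime, by Fermat 6^(-1) ≡ 6^{27} ≡ 5 mod 29. Verify: 6 × 5 = 30 ≡ 1 mod 29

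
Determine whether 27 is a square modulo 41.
By Euler's criterion: 27^{20} ≡ 40 (mod 41). Since this equals -1 (≡ 40), 27 is not a QR.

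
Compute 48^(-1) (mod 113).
Since 113 is prime, by Fermat 48^(-1) ≡ 48^{111} ≡ 73 (mod 113). Verify: 48 × 73 = 3504 ≡ 1 (mod 113)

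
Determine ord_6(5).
Powers of 5 mod 6: 5^1≡5, 5^2≡1. Order = 2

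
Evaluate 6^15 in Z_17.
By repeated squaring mod 17: 6^{1}≡6, 6^{2}≡2, 6^{4}≡4, 6^{8}≡16. Then 6^{15} = 6^{8+4+2+1} ≡ 16 × 4 × 2 × 6 ≡ 3 mod 17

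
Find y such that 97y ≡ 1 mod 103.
Since 103 is prime, by Fermat 97^(-1) ≡ 97^{101} ≡ 17 mod 103. Verify: 97 × 17 = 1649 ≡ 1 mod 103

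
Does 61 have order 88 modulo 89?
ord_89(61) divides 88. For each prime q|88: 61^{44}≡88, 61^{8}≡39, none ≡ 1. So 61 has order 88 and is a primitive root mod 89.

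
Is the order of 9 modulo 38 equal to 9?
Powers of 9 mod 38: 9^1≡9, 9^2≡5, 9^3≡7, 9^4≡25, 9^5≡35, 9^6≡11, 9^7≡23, 9^8≡17, 9^9≡1. First k with 9^k≡1 is k=9. Yes, ord_38(9) = 9.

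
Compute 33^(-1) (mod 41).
Since 41 is prime, by Fermat 33^(-1) ≡ 33^{39} ≡ 5 (mod 41). Verify: 33 × 5 = 165 ≡ 1 (mod 41)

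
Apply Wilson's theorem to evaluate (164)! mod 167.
(166)! = (164)! × (165) × (166) ≡ -1 mod 167. So (164)! ≡ -1 × [(166)(165)]^(-1) ≡ 83 mod 167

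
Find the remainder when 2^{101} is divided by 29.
By Fermat: 2^{28} ≡ 1 mod 29. 101 = 3×28 + 17. So 2^{101} ≡ 2^{17} ≡ 21 mod 29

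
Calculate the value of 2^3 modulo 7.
2^{3} = 8 ≡ 1 (mod 7)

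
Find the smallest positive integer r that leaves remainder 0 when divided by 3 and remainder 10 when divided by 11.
M = 3 × 11 = 33. M₁ = 11, y₁ ≡ 2 (mod 3). M₂ = 3, y₂ ≡ 4 (mod 11). r = 0×11×2 + 10×3×4 ≡ 21 (mod 33)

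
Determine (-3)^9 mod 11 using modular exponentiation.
By repeated squaring (mod 11): (-3)^{1}≡8, (-3)^{2}≡9, (-3)^{4}≡4, (-3)^{8}≡5. Then (-3)^{9} = (-3)^{8+1} ≡ 5 × 8 ≡ 7 (mod 11)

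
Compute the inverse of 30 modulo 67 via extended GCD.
Extended GCD: 30(-29) + 67(13) = 1. So 30^(-1) ≡ -29 ≡ 38 (mod 67). Verify: 30 × 38 = 1140 ≡ 1 (mod 67)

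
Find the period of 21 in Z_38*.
Powers of 21 mod 38: 21^1≡21, 21^2≡23, 21^3≡27, 21^4≡35, 21^5≡13, 21^6≡7, 21^7≡33, 21^8≡9, 21^9≡37, 21^10≡17, 21^11≡15, 21^12≡11, 21^13≡3, 21^14≡25, 21^15≡31, 21^16≡5, 21^17≡29, 21^18≡1. ord_38(21) = 18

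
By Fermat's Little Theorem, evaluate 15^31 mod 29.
By Fermat: 15^{28} ≡ 1 (mod 29). So 15^{31} = 15^{28} · 15^{3} ≡ 15^{3} ≡ 11 (mod 29)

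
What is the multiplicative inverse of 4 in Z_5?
Since 5 is prime, by Fermat 4^(-1) ≡ 4^{3} ≡ 4 mod 5. Verify: 4 × 4 = 16 ≡ 1 mod 5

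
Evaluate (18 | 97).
(18/97) = 18^{48} mod 97 = 1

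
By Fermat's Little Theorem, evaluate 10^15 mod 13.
By Fermat: 10^{12} ≡ 1 mod 13. So 10^{15} = 10^{12} · 10^{3} ≡ 10^{3} ≡ 12 mod 13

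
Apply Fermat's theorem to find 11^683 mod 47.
By Fermat: 11^{46} ≡ 1 mod 47. 683 ≡ 39 mod 46. So 11^{683} ≡ 11^{39} ≡ 44 mod 47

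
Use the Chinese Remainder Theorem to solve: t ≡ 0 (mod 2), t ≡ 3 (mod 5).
M = 2 × 5 = 10. M₁ = 5, y₁ ≡ 1 (mod 2). M₂ = 2, y₂ ≡ 3 (mod 5). t = 0×5×1 + 3×2×3 ≡ 8 (mod 10)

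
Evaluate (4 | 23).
(4/23) = 4^{11} mod 23 = 1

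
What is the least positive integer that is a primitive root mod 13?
g = 2. For each prime q|12: 2^{6}≡12, 2^{4}≡3, none ≡ 1, so ord_13(2) = 12 and 2 is a primitive root.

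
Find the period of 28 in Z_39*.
Powers of 28 mod 39: 28^1≡28, 28^2≡4, 28^3≡34, 28^4≡16, 28^5≡19, 28^6≡25, 28^7≡37, 28^8≡22, 28^9≡31, 28^10≡10, 28^11≡7, 28^12≡1. Order = 12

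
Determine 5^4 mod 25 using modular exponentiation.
5^{4} = 625 ≡ 0 (mod 25)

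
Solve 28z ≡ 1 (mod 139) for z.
Since 139 is prime, by Fermat 28^(-1) ≡ 28^{137} ≡ 5 (mod 139). Verify: 28 × 5 = 140 ≡ 1 (mod 139)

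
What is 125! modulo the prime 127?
(126)! = (125)! × (126) ≡ -1 mod 127. So (125)! ≡ -1 × (126)^(-1) ≡ (-1)×(-1) = 1 mod 127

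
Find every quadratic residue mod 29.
QRs mod 29: {1, 4, 5, 6, 7, 9, 13, 16, 20, 22, 23, 24, 25, 28}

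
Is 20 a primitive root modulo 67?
ord_67(20) divides 66. For each prime q|66: 20^{33}≡66, 20^{22}≡29, 20^{6}≡59, none ≡ 1. So 20 has order 66 and is a primitive root mod 67.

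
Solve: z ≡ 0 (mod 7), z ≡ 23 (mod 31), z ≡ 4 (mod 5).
M = 7 × 31 × 5 = 1085. M₁ = 155, y₁ ≡ 1 (mod 7). M₂ = 35, y₂ ≡ 8 (mod 31). M₃ = 217, y₃ ≡ 3 (mod 5). z = 0×155×1 + 23×35×8 + 4×217×3 ≡ 364 (mod 1085)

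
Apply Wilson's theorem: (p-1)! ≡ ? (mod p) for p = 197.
By Wilson's theorem, (196)! ≡ -1 ≡ 196 mod 197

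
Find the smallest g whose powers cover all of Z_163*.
g = 2. For each prime q|162: 2^{81}≡162, 2^{54}≡104, none ≡ 1, so ord_163(2) = 162 and 2 is a primitive root.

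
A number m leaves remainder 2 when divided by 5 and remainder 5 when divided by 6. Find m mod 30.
M = 5 × 6 = 30. M₁ = 6, y₁ ≡ 1 mod 5. M₂ = 5, y₂ ≡ 5 mod 6. m = 2×6×1 + 5×5×5 ≡ 17 mod 30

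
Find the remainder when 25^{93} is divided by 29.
By Fermat: 25^{28} ≡ 1 (mod 29). 93 = 3×28 + 9. So 25^{93} ≡ 25^{9} ≡ 16 (mod 29)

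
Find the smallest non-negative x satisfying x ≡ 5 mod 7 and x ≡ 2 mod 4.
M = 7 × 4 = 28. M₁ = 4, y₁ ≡ 2 mod 7. M₂ = 7, y₂ ≡ 3 mod 4. x = 5×4×2 + 2×7×3 ≡ 26 mod 28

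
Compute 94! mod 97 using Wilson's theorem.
(96)! = (94)! × (95) × (96) ≡ -1 mod 97. So (94)! ≡ -1 × [(96)(95)]^(-1) ≡ 48 mod 97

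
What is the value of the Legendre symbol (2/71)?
(2/71) = 2^{35} mod 71 = 1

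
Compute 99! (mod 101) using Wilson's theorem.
(100)! = (99)! × (100) ≡ -1 (mod 101). So (99)! ≡ -1 × (100)^(-1) ≡ (-1)×(-1) = 1 (mod 101)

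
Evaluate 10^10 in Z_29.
By repeated squaring mod 29: 10^{1}≡10, 10^{2}≡13, 10^{4}≡24, 10^{8}≡25. Then 10^{10} = 10^{8+2} ≡ 25 × 13 ≡ 6 mod 29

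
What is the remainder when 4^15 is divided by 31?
By repeated squaring mod 31: 4^{1}≡4, 4^{2}≡16, 4^{4}≡8, 4^{8}≡2. Then 4^{15} = 4^{8+4+2+1} ≡ 2 × 8 × 16 × 4 ≡ 1 mod 31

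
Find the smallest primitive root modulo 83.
g = 2. Powers: [2, 4, 8, 16, 32, 64, 45, 7, 14, ...] generates all 82 non-zero residues.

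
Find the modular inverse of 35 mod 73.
Since 73 is prime, by Fermat 35^(-1) ≡ 35^{71} ≡ 48 (mod 73). Verify: 35 × 48 = 1680 ≡ 1 (mod 73)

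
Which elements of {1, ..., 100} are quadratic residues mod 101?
Squares in Z_101*: {1, 4, 5, 6, 9, 13, 14, 16, 17, 19, 20, 21, 22, 23, 24, 25, 30, 31, 33, 36, 37, 43, 45, 47, 49, 52, 54, 56, 58, 64, 65, 68, 70, 71, 76, 77, 78, 79, 80, 81, 82, 84, 85, 87, 88, 92, 95, 96, 97, 100}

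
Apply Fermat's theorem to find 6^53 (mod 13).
By Fermat: 6^{12} ≡ 1 (mod 13). 53 = 4×12 + 5. So 6^{53} ≡ 6^{5} ≡ 2 (mod 13)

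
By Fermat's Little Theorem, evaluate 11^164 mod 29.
By Fermat: 11^{28} ≡ 1 (mod 29). 164 = 5×28 + 24. So 11^{164} ≡ 11^{24} ≡ 7 (mod 29)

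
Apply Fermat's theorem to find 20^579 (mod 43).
By Fermat: 20^{42} ≡ 1 (mod 43). 579 ≡ 33 (mod 42). So 20^{579} ≡ 20^{33} ≡ 27 (mod 43)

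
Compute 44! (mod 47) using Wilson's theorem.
(46)! = (44)! × (45) × (46) ≡ -1 (mod 47). So (44)! ≡ -1 × [(46)(45)]^(-1) ≡ 23 (mod 47)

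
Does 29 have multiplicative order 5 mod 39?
Powers of 29 mod 39: 29^1≡29, 29^2≡22, 29^3≡14, 29^4≡16, 29^5≡35, 29^6≡1. 29^5≡35≢1, so ord ≠ 5. No, the actual order is 6.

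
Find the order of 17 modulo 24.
Powers of 17 mod 24: 17^1≡17, 17^2≡1. Order = 2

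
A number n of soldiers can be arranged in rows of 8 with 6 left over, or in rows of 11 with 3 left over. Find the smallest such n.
M = 8 × 11 = 88. M₁ = 11, y₁ ≡ 3 mod 8. M₂ = 8, y₂ ≡ 7 mod 11. n = 6×11×3 + 3×8×7 ≡ 14 mod 88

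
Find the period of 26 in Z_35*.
Powers of 26 mod 35: 26^1≡26, 26^2≡11, 26^3≡6, 26^4≡16, 26^5≡31, 26^6≡1. ord_35(26) = 6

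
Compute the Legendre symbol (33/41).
(33/41) = 33^{20} mod 41 = 1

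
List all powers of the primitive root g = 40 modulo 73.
40^1, 40^2, ..., 40^{72} mod 73: [40, 67, 52, 36, 53, 3, 47, 55, 10, 35, 13, 9, 68, 19, 30, 32, 39, 27, 58, 57, 17, 23, 44, 8, 28, 25, 51, 69, 59, 24, 11, 2, 7, 61, 31, 72, 33, 6, 21, 37, 20, 70, 26, 18, 63, 38, 60, 64, 5, 54, 43, 41, 34, 46, 15, 16, 56, 50, 29, 65, 45, 48, 22, 4, 14, 49, 62, 71, 66, 12, 42, 1]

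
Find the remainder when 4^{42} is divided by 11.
By Fermat: 4^{10} ≡ 1 mod 11. 42 = 4×10 + 2. So 4^{42} ≡ 4^{2} ≡ 5 mod 11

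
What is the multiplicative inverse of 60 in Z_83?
Since 83 is prime, by Fermat 60^(-1) ≡ 60^{81} ≡ 18 mod 83. Verify: 60 × 18 = 1080 ≡ 1 mod 83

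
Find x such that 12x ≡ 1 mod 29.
Since 29 is prime, by Fermat 12^(-1) ≡ 12^{27} ≡ 17 mod 29. Verify: 12 × 17 = 204 ≡ 1 mod 29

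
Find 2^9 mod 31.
By repeated squaring mod 31: 2^{1}≡2, 2^{2}≡4, 2^{4}≡16, 2^{8}≡8. Then 2^{9} = 2^{8+1} ≡ 8 × 2 ≡ 16 mod 31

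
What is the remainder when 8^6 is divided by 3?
Using Fermat: 8^{2} ≡ 1 mod 3. 6 ≡ 0 mod 2. So 8^{6} ≡ 8^{0} ≡ 1 mod 3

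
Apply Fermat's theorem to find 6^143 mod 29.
By Fermat: 6^{28} ≡ 1 mod 29. 143 = 5×28 + 3. So 6^{143} ≡ 6^{3} ≡ 13 mod 29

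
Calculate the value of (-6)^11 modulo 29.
By repeated squaring mod 29: (-6)^{1}≡23, (-6)^{2}≡7, (-6)^{4}≡20, (-6)^{8}≡23. Then (-6)^{11} = (-6)^{8+2+1} ≡ 23 × 7 × 23 ≡ 20 mod 29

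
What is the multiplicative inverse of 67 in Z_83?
Since 83 is prime, by Fermat 67^(-1) ≡ 67^{81} ≡ 57 mod 83. Verify: 67 × 57 = 3819 ≡ 1 mod 83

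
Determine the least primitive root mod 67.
g = 2. For each prime q|66: 2^{33}≡66, 2^{22}≡37, 2^{6}≡64, none ≡ 1, so ord_67(2) = 66 and 2 is a primitive root.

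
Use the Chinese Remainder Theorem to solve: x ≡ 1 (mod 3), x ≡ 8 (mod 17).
M = 3 × 17 = 51. M₁ = 17, y₁ ≡ 2 (mod 3). M₂ = 3, y₂ ≡ 6 (mod 17). x = 1×17×2 + 8×3×6 ≡ 25 (mod 51)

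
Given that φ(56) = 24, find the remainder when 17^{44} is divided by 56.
By Euler: 17^{24} ≡ 1 mod 56 since gcd(17, 56) = 1. 44 = 1×24 + 20. So 17^{44} ≡ 17^{20} ≡ 9 mod 56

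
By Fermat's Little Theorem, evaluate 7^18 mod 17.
By Fermat: 7^{16} ≡ 1 mod 17. So 7^{18} = 7^{16} · 7^{2} ≡ 7^{2} ≡ 15 mod 17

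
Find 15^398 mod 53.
Using Fermat: 15^{52} ≡ 1 mod 53. 398 ≡ 34 mod 52. So 15^{398} ≡ 15^{34} ≡ 47 mod 53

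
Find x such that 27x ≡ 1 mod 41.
Since 41 is prime, by Fermat 27^(-1) ≡ 27^{39} ≡ 38 mod 41. Verify: 27 × 38 = 1026 ≡ 1 mod 41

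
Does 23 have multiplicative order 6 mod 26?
Powers of 23 mod 26: 23^1≡23, 23^2≡9, 23^3≡25, 23^4≡3, 23^5≡17, 23^6≡1. First k with 23^k≡1 is k=6. Yes, ord_26(23) = 6.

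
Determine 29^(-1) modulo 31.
Since 31 is prime, by Fermat 29^(-1) ≡ 29^{29} ≡ 15 (mod 31). Verify: 29 × 15 = 435 ≡ 1 (mod 31)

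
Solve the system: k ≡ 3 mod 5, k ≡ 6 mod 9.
M = 5 × 9 = 45. M₁ = 9, y₁ ≡ 4 mod 5. M₂ = 5, y₂ ≡ 2 mod 9. k = 3×9×4 + 6×5×2 ≡ 33 mod 45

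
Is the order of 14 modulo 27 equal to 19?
Powers of 14 mod 27: 14^1≡14, 14^2≡7, 14^3≡17, 14^4≡22, 14^5≡11, 14^6≡19, 14^7≡23, 14^8≡25, 14^9≡26, 14^10≡13, 14^11≡20, 14^12≡10, 14^13≡5, 14^14≡16, 14^15≡8, 14^16≡4, 14^17≡2, 14^18≡1. Already 14^18≡1, so the order is 18 < 19. No, the actual order is 18.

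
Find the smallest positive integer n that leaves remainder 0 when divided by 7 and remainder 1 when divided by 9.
M = 7 × 9 = 63. M₁ = 9, y₁ ≡ 4 mod 7. M₂ = 7, y₂ ≡ 4 mod 9. n = 0×9×4 + 1×7×4 ≡ 28 mod 63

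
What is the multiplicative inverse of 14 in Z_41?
Since 41 is prime, by Fermat 14^(-1) ≡ 14^{39} ≡ 3 mod 41. Verify: 14 × 3 = 42 ≡ 1 mod 41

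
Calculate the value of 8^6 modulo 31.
By repeated squaring mod 31: 8^{1}≡8, 8^{2}≡2, 8^{4}≡4. Then 8^{6} = 8^{4+2} ≡ 4 × 2 ≡ 8 mod 31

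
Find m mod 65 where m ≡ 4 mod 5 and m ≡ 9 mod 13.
M = 5 × 13 = 65. M₁ = 13, y₁ ≡ 2 mod 5. M₂ = 5, y₂ ≡ 8 mod 13. m = 4×13×2 + 9×5×8 ≡ 9 mod 65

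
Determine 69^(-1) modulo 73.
Since 73 is prime, by Fermat 69^(-1) ≡ 69^{71} ≡ 18 (mod 73). Verify: 69 × 18 = 1242 ≡ 1 (mod 73)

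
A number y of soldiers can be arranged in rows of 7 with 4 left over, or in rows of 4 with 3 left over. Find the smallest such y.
M = 7 × 4 = 28. M₁ = 4, y₁ ≡ 2 mod 7. M₂ = 7, y₂ ≡ 3 mod 4. y = 4×4×2 + 3×7×3 ≡ 11 mod 28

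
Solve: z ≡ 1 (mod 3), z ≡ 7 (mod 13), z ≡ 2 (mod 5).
M = 3 × 13 × 5 = 195. M₁ = 65, y₁ ≡ 2 (mod 3). M₂ = 15, y₂ ≡ 7 (mod 13). M₃ = 39, y₃ ≡ 4 (mod 5). z = 1×65×2 + 7×15×7 + 2×39×4 ≡ 7 (mod 195)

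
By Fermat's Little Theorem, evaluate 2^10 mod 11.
By Fermat's Little Theorem, 2^{10} ≡ 1 (mod 11) since 11 is prime and gcd(2, 11) = 1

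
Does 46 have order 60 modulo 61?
46^{30} ≡ 1 (mod 61) and 30 < 60, so ord_61(46) = 30 ≠ 60 and 46 is not a primitive root.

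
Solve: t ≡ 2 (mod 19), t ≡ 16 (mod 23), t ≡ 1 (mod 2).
M = 19 × 23 × 2 = 874. M₁ = 46, y₁ ≡ 12 (mod 19). M₂ = 38, y₂ ≡ 20 (mod 23). M₃ = 437, y₃ ≡ 1 (mod 2). t = 2×46×12 + 16×38×20 + 1×437×1 ≡ 591 (mod 874)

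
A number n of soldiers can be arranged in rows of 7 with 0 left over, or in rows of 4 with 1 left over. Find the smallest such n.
M = 7 × 4 = 28. M₁ = 4, y₁ ≡ 2 mod 7. M₂ = 7, y₂ ≡ 3 mod 4. n = 0×4×2 + 1×7×3 ≡ 21 mod 28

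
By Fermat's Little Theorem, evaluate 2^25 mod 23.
By Fermat: 2^{22} ≡ 1 mod 23. So 2^{25} = 2^{22} · 2^{3} ≡ 2^{3} ≡ 8 mod 23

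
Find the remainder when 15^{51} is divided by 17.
By Fermat: 15^{16} ≡ 1 mod 17. 51 = 3×16 + 3. So 15^{51} ≡ 15^{3} ≡ 9 mod 17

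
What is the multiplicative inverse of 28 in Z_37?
Since 37 is prime, by Fermat 28^(-1) ≡ 28^{35} ≡ 4 mod 37. Verify: 28 × 4 = 112 ≡ 1 mod 37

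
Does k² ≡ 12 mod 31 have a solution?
By Euler's criterion: 12^{15} ≡ 30 mod 31. Since this equals -1 (≡ 30), 12 is not a QR.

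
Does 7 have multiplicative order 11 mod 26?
Powers of 7 mod 26: 7^1≡7, 7^2≡23, 7^3≡5, 7^4≡9, 7^5≡11, 7^6≡25, 7^7≡19, 7^8≡3, 7^9≡21, 7^10≡17, 7^11≡15, 7^12≡1. 7^11≡15≢1, so ord ≠ 11. No, the actual order is 12.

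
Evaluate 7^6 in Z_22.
By repeated squaring mod 22: 7^{1}≡7, 7^{2}≡5, 7^{4}≡3. Then 7^{6} = 7^{4+2} ≡ 3 × 5 ≡ 15 mod 22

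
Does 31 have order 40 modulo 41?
31^{10} ≡ 1 mod 41 and 10 < 40, so ord_41(31) = 10 ≠ 40 and 31 is not a primitive root.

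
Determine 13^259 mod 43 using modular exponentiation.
Using Fermat: 13^{42} ≡ 1 mod 43. 259 ≡ 7 mod 42. So 13^{259} ≡ 13^{7} ≡ 36 mod 43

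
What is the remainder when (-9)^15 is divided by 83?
By repeated squaring (mod 83): (-9)^{1}≡74, (-9)^{2}≡81, (-9)^{4}≡4, (-9)^{8}≡16. Then (-9)^{15} = (-9)^{8+4+2+1} ≡ 16 × 4 × 81 × 74 ≡ 73 (mod 83)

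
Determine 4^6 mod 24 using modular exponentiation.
By repeated squaring mod 24: 4^{1}≡4, 4^{2}≡16, 4^{4}≡16. Then 4^{6} = 4^{4+2} ≡ 16 × 16 ≡ 16 mod 24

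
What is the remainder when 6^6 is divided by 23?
By repeated squaring (mod 23): 6^{1}≡6, 6^{2}≡13, 6^{4}≡8. Then 6^{6} = 6^{4+2} ≡ 8 × 13 ≡ 12 (mod 23)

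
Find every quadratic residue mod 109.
QRs mod 109: {1, 3, 4, 5, 7, 9, 12, 15, 16, 20, 21, 22, 25, 26, 27, 28, 29, 31, 34, 35, 36, 38, 43, 45, 46, 48, 49, 60, 61, 63, 64, 66, 71, 73, 74, 75, 78, 80, 81, 82, 83, 84, 87, 88, 89, 93, 94, 97, 100, 102, 104, 105, 106, 108}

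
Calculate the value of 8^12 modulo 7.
Using Fermat: 8^{6} ≡ 1 mod 7. 12 ≡ 0 mod 6. So 8^{12} ≡ 8^{0} ≡ 1 mod 7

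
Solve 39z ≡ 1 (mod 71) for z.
Since 71 is prime, by Fermat 39^(-1) ≡ 39^{69} ≡ 51 (mod 71). Verify: 39 × 51 = 1989 ≡ 1 (mod 71)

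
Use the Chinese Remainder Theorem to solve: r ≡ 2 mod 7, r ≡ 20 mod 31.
M = 7 × 31 = 217. M₁ = 31, y₁ ≡ 5 mod 7. M₂ = 7, y₂ ≡ 9 mod 31. r = 2×31×5 + 20×7×9 ≡ 51 mod 217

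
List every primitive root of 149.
There are φ(148) = 72 primitive roots mod 149: {2, 3, 8, 10, 11, 12, 13, 14, 15, 18, 21, 23, 27, 32, 34, 38, 40, 41, 43, 48, 50, 51, 52, 55, 56, 57, 58, 59, 60, 62, 65, 66, 70, 71, 72, 74, 75, 77, 78, 79, 83, 84, 87, 89, 90, 91, 92, 93, 94, 97, 98, 99, 101, 106, 108, 109, 111, 115, 117, 122, 126, 128, 131, 134, 135, 136, 137, 138, 139, 141, 146, 147}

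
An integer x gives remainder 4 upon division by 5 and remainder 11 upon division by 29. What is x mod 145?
M = 5 × 29 = 145. M₁ = 29, y₁ ≡ 4 mod 5. M₂ = 5, y₂ ≡ 6 mod 29. x = 4×29×4 + 11×5×6 ≡ 69 mod 145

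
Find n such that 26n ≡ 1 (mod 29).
Since 29 is prime, by Fermat 26^(-1) ≡ 26^{27} ≡ 19 (mod 29). Verify: 26 × 19 = 494 ≡ 1 (mod 29)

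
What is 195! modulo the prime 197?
(196)! = (195)! × (196) ≡ -1 (mod 197). So (195)! ≡ -1 × (196)^(-1) ≡ (-1)×(-1) = 1 (mod 197)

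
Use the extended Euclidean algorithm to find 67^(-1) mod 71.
Extended GCD: 67(-18) + 71(17) = 1. So 67^(-1) ≡ -18 ≡ 53 mod 71. Verify: 67 × 53 = 3551 ≡ 1 mod 71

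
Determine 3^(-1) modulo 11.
Since 11 is prime, by Fermat 3^(-1) ≡ 3^{9} ≡ 4 mod 11. Verify: 3 × 4 = 12 ≡ 1 mod 11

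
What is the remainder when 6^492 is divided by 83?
Using Fermat: 6^{82} ≡ 1 (mod 83). 492 ≡ 0 (mod 82). So 6^{492} ≡ 6^{0} ≡ 1 (mod 83)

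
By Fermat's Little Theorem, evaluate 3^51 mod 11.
By Fermat: 3^{10} ≡ 1 (mod 11). 51 = 5×10 + 1. So 3^{51} ≡ 3^{1} ≡ 3 (mod 11)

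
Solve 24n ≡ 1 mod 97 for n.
Since 97 is prime, by Fermat 24^(-1) ≡ 24^{95} ≡ 93 mod 97. Verify: 24 × 93 = 2232 ≡ 1 mod 97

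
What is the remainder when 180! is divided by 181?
By Wilson's theorem, (180)! ≡ -1 ≡ 180 mod 181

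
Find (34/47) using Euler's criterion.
(34/47) = 34^{23} mod 47 = 1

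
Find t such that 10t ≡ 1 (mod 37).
Since 37 is prime, by Fermat 10^(-1) ≡ 10^{35} ≡ 26 (mod 37). Verify: 10 × 26 = 260 ≡ 1 (mod 37)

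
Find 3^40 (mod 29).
Using Fermat: 3^{28} ≡ 1 (mod 29). 40 ≡ 12 (mod 28). So 3^{40} ≡ 3^{12} ≡ 16 (mod 29)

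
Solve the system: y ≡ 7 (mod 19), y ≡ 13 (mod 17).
M = 19 × 17 = 323. M₁ = 17, y₁ ≡ 9 (mod 19). M₂ = 19, y₂ ≡ 9 (mod 17). y = 7×17×9 + 13×19×9 ≡ 64 (mod 323)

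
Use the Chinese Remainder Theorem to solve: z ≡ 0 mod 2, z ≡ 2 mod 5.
M = 2 × 5 = 10. M₁ = 5, y₁ ≡ 1 mod 2. M₂ = 2, y₂ ≡ 3 mod 5. z = 0×5×1 + 2×2×3 ≡ 2 mod 10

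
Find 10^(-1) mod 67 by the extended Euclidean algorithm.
Extended GCD: 10(-20) + 67(3) = 1. So 10^(-1) ≡ -20 ≡ 47 mod 67. Verify: 10 × 47 = 470 ≡ 1 mod 67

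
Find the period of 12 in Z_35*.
Powers of 12 mod 35: 12^1≡12, 12^2≡4, 12^3≡13, 12^4≡16, 12^5≡17, 12^6≡29, 12^7≡33, 12^8≡11, 12^9≡27, 12^10≡9, 12^11≡3, 12^12≡1. ord_35(12) = 12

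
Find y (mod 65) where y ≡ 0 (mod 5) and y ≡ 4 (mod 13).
M = 5 × 13 = 65. M₁ = 13, y₁ ≡ 2 (mod 5). M₂ = 5, y₂ ≡ 8 (mod 13). y = 0×13×2 + 4×5×8 ≡ 30 (mod 65)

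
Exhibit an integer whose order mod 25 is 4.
7 has order 4 mod 25 since 7^{4} ≡ 1 (mod 25) and no smaller power works.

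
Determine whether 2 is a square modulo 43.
By Euler's criterion: 2^{21} ≡ 42 mod 43. Since this equals -1 (≡ 42), 2 is not a QR.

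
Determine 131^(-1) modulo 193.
Since 193 is prime, by Fermat 131^(-1) ≡ 131^{191} ≡ 28 mod 193. Verify: 131 × 28 = 3668 ≡ 1 mod 193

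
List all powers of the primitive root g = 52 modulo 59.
52^1, 52^2, ..., 52^{58} mod 59: [52, 49, 11, 41, 8, 3, 38, 29, 33, 5, 24, 9, 55, 28, 40, 15, 13, 27, 47, 25, 2, 45, 39, 22, 23, 16, 6, 17, 58, 7, 10, 48, 18, 51, 56, 21, 30, 26, 54, 35, 50, 4, 31, 19, 44, 46, 32, 12, 34, 57, 14, 20, 37, 36, 43, 53, 42, 1]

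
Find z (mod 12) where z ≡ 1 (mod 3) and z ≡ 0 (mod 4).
M = 3 × 4 = 12. M₁ = 4, y₁ ≡ 1 (mod 3). M₂ = 3, y₂ ≡ 3 (mod 4). z = 1×4×1 + 0×3×3 ≡ 4 (mod 12)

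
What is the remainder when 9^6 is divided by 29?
By repeated squaring mod 29: 9^{1}≡9, 9^{2}≡23, 9^{4}≡7. Then 9^{6} = 9^{4+2} ≡ 7 × 23 ≡ 16 mod 29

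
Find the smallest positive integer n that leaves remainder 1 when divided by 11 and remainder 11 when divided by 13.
M = 11 × 13 = 143. M₁ = 13, y₁ ≡ 6 mod 11. M₂ = 11, y₂ ≡ 6 mod 13. n = 1×13×6 + 11×11×6 ≡ 89 mod 143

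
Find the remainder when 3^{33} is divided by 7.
By Fermat: 3^{6} ≡ 1 mod 7. 33 = 5×6 + 3. So 3^{33} ≡ 3^{3} ≡ 6 mod 7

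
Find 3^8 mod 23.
By repeated squaring mod 23: 3^{1}≡3, 3^{2}≡9, 3^{4}≡12, 3^{8}≡6. So 3^{8} ≡ 6 mod 23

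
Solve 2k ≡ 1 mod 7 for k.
Since 7 is prime, by Fermat 2^(-1) ≡ 2^{5} ≡ 4 mod 7. Verify: 2 × 4 = 8 ≡ 1 mod 7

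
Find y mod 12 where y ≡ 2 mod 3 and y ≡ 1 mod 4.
M = 3 × 4 = 12. M₁ = 4, y₁ ≡ 1 mod 3. M₂ = 3, y₂ ≡ 3 mod 4. y = 2×4×1 + 1×3×3 ≡ 5 mod 12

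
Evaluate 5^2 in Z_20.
5^{2} = 25 ≡ 5 mod 20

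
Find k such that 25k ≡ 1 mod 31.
Since 31 is prime, by Fermat 25^(-1) ≡ 25^{29} ≡ 5 mod 31. Verify: 25 × 5 = 125 ≡ 1 mod 31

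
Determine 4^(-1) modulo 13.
Since 13 is prime, by Fermat 4^(-1) ≡ 4^{11} ≡ 10 (mod 13). Verify: 4 × 10 = 40 ≡ 1 (mod 13)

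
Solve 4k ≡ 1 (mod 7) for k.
Since 7 is prime, by Fermat 4^(-1) ≡ 4^{5} ≡ 2 (mod 7). Verify: 4 × 2 = 8 ≡ 1 (mod 7)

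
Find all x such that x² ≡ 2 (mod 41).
The square roots of 2 mod 41 are 17 and 24. Verify: 17² = 289 ≡ 2 (mod 41)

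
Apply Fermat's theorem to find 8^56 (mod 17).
By Fermat: 8^{16} ≡ 1 (mod 17). 56 = 3×16 + 8. So 8^{56} ≡ 8^{8} ≡ 1 (mod 17)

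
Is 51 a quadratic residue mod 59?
By Euler's criterion: 51^{29} ≡ 1 (mod 59). Since this equals 1, 51 is a QR.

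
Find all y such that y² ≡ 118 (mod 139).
The square roots of 118 mod 139 are 37 and 102. Verify: 37² = 1369 ≡ 118 (mod 139)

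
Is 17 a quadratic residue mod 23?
By Euler's criterion: 17^{11} ≡ 22 mod 23. Since this equals -1 (≡ 22), 17 is not a QR.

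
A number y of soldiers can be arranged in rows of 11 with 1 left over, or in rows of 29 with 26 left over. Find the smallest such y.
M = 11 × 29 = 319. M₁ = 29, y₁ ≡ 8 mod 11. M₂ = 11, y₂ ≡ 8 mod 29. y = 1×29×8 + 26×11×8 ≡ 287 mod 319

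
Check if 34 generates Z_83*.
ord_83(34) divides 82. For each prime q|82: 34^{41}≡82, 34^{2}≡77, none ≡ 1. So 34 has order 82 and is a primitive root mod 83.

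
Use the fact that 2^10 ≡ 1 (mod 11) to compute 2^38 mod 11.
By Fermat: 2^{10} ≡ 1 (mod 11). 38 = 3×10 + 8. So 2^{38} ≡ 2^{8} ≡ 3 (mod 11)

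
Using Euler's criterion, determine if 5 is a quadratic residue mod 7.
By Euler's criterion: 5^{3} ≡ 6 mod 7. Since this equals -1 (≡ 6), 5 is not a QR.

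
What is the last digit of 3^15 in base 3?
By repeated squaring (mod 3): 3^{1}≡0, 3^{2}≡0, 3^{4}≡0, 3^{8}≡0. Then 3^{15} = 3^{8+4+2+1} ≡ 0 × 0 × 0 × 0 ≡ 0 (mod 3)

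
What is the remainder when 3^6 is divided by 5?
Using Fermat: 3^{4} ≡ 1 (mod 5). 6 ≡ 2 (mod 4). So 3^{6} ≡ 3^{2} ≡ 4 (mod 5)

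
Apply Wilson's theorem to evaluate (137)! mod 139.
(138)! = (137)! × (138) ≡ -1 (mod 139). So (137)! ≡ -1 × (138)^(-1) ≡ (-1)×(-1) = 1 (mod 139)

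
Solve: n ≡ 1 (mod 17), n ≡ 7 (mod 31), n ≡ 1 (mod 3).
M = 17 × 31 × 3 = 1581. M₁ = 93, y₁ ≡ 15 (mod 17). M₂ = 51, y₂ ≡ 14 (mod 31). M₃ = 527, y₃ ≡ 2 (mod 3). n = 1×93×15 + 7×51×14 + 1×527×2 ≡ 1123 (mod 1581)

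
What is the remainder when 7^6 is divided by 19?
By repeated squaring (mod 19): 7^{1}≡7, 7^{2}≡11, 7^{4}≡7. Then 7^{6} = 7^{4+2} ≡ 7 × 11 ≡ 1 (mod 19)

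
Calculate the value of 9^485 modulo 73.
Using Fermat: 9^{72} ≡ 1 (mod 73). 485 ≡ 53 (mod 72). So 9^{485} ≡ 9^{53} ≡ 65 (mod 73)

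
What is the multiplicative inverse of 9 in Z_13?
Since 13 is prime, by Fermat 9^(-1) ≡ 9^{11} ≡ 3 mod 13. Verify: 9 × 3 = 27 ≡ 1 mod 13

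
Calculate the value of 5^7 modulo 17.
By repeated squaring (mod 17): 5^{1}≡5, 5^{2}≡8, 5^{4}≡13. Then 5^{7} = 5^{4+2+1} ≡ 13 × 8 × 5 ≡ 10 (mod 17)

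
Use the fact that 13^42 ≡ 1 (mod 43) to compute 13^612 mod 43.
By Fermat: 13^{42} ≡ 1 (mod 43). 612 ≡ 24 (mod 42). So 13^{612} ≡ 13^{24} ≡ 4 (mod 43)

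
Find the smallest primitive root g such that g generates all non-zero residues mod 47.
g = 5. Powers: [5, 25, 31, 14, 23, 21, 11, 8, 40, ...] generates all 46 non-zero residues.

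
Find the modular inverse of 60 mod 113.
Since 113 is prime, by Fermat 60^(-1) ≡ 60^{111} ≡ 81 mod 113. Verify: 60 × 81 = 4860 ≡ 1 mod 113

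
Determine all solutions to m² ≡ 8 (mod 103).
The square roots of 8 mod 103 are 76 and 27. Verify: 76² = 5776 ≡ 8 (mod 103)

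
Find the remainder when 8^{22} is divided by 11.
By Fermat: 8^{10} ≡ 1 (mod 11). 22 = 2×10 + 2. So 8^{22} ≡ 8^{2} ≡ 9 (mod 11)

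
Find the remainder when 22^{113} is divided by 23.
By Fermat: 22^{22} ≡ 1 mod 23. 113 = 5×22 + 3. So 22^{113} ≡ 22^{3} ≡ 22 mod 23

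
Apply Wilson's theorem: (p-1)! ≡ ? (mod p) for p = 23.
By Wilson's theorem, (22)! ≡ -1 ≡ 22 mod 23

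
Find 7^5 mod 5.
Using Fermat: 7^{4} ≡ 1 mod 5. 5 ≡ 1 mod 4. So 7^{5} ≡ 7^{1} ≡ 2 mod 5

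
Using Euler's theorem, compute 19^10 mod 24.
By Euler: 19^{8} ≡ 1 (mod 24) since gcd(19, 24) = 1. 10 = 1×8 + 2. So 19^{10} ≡ 19^{2} ≡ 1 (mod 24)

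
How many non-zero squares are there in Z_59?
The squaring map on Z_59* is 2-to-1, so there are (58)/2 = 29 QRs.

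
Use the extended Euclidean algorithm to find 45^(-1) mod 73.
Extended GCD: 45(13) + 73(-8) = 1. So 45^(-1) ≡ 13 (mod 73). Verify: 45 × 13 = 585 ≡ 1 (mod 73)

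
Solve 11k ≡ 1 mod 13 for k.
Since 13 is prime, by Fermat 11^(-1) ≡ 11^{11} ≡ 6 mod 13. Verify: 11 × 6 = 66 ≡ 1 mod 13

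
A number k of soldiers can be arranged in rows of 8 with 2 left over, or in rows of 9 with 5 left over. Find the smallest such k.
M = 8 × 9 = 72. M₁ = 9, y₁ ≡ 1 (mod 8). M₂ = 8, y₂ ≡ 8 (mod 9). k = 2×9×1 + 5×8×8 ≡ 50 (mod 72)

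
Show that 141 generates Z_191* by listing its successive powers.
141^1, 141^2, ..., 141^{190} mod 191: [141, 17, 105, 98, 66, 138, 167, 54, 165, 154, 131, 135, 126, 3, 41, 51, 124, 103, 7, 32, 119, 162, 113, 80, 11, 23, 187, 9, 123, 153, 181, 118, 21, 96, 166, 104, 148, 49, 33, 69, 179, 27, 178, 77, 161, 163, 63, 97, 116, 121, 62, 147, 99, 16, 155, 81, 152, 40, 101, 107, 189, 100, 157, 172, 186, 59, 106, 48, 83, 52, 74, 120, 112, 130, 185, 109, 89, 134, 176, 177, 127, 144, 58, 156, 31, 169, 145, 8, 173, 136, 76, 20, 146, 149, 190, 50, 174, 86, 93, 125, 53, 24, 137, 26, 37, 60, 56, 65, 188, 150, 140, 67, 88, 184, 159, 72, 29, 78, 111, 180, 168, 4, 182, 68, 38, 10, 73, 170, 95, 25, 87, 43, 142, 158, 122, 12, 164, 13, 114, 30, 28, 128, 94, 75, 70, 129, 44, 92, 175, 36, 110, 39, 151, 90, 84, 2, 91, 34, 19, 5, 132, 85, 143, 108, 139, 117, 71, 79, 61, 6, 82, 102, 57, 15, 14, 64, 47, 133, 35, 160, 22, 46, 183, 18, 55, 115, 171, 45, 42, 1]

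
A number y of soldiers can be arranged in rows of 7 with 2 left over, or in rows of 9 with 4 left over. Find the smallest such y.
M = 7 × 9 = 63. M₁ = 9, y₁ ≡ 4 (mod 7). M₂ = 7, y₂ ≡ 4 (mod 9). y = 2×9×4 + 4×7×4 ≡ 58 (mod 63)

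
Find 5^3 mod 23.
5^{3} = 125 ≡ 10 mod 23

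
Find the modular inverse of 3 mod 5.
Since 5 is prime, by Fermat 3^(-1) ≡ 3^{3} ≡ 2 (mod 5). Verify: 3 × 2 = 6 ≡ 1 (mod 5)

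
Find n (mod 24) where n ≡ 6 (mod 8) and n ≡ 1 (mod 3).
M = 8 × 3 = 24. M₁ = 3, y₁ ≡ 3 (mod 8). M₂ = 8, y₂ ≡ 2 (mod 3). n = 6×3×3 + 1×8×2 ≡ 22 (mod 24)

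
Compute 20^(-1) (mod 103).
Since 103 is prime, by Fermat 20^(-1) ≡ 20^{101} ≡ 67 (mod 103). Verify: 20 × 67 = 1340 ≡ 1 (mod 103)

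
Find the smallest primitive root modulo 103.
g = 5. For each prime q|102: 5^{51}≡102, 5^{34}≡56, 5^{6}≡72, none ≡ 1, so ord_103(5) = 102 and 5 is a primitive root.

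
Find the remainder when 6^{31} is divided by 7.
By Fermat: 6^{6} ≡ 1 mod 7. 31 = 5×6 + 1. So 6^{31} ≡ 6^{1} ≡ 6 mod 7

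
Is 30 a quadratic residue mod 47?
By Euler's criterion: 30^{23} ≡ 46 (mod 47). Since this equals -1 (≡ 46), 30 is not a QR.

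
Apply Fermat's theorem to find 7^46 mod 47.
By Fermat's Little Theorem, 7^{46} ≡ 1 mod 47 since 47 is prime and gcd(7, 47) = 1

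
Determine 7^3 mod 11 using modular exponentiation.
7^{3} = 343 ≡ 2 mod 11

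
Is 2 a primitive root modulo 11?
ord_11(2) divides 10. For each prime q|10: 2^{5}≡10, 2^{2}≡4, none ≡ 1. So 2 has order 10 and is a primitive root mod 11.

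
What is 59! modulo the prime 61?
(60)! = (59)! × (60) ≡ -1 mod 61. So (59)! ≡ -1 × (60)^(-1) ≡ (-1)×(-1) = 1 mod 61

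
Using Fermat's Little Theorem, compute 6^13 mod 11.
By Fermat: 6^{10} ≡ 1 (mod 11). So 6^{13} = 6^{10} · 6^{3} ≡ 6^{3} ≡ 7 (mod 11)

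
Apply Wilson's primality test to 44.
(43)! mod 44 = 0. Since 0 ≢ -1 (mod 44), 44 is not prime.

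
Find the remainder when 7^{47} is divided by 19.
By Fermat: 7^{18} ≡ 1 (mod 19). 47 = 2×18 + 11. So 7^{47} ≡ 7^{11} ≡ 11 (mod 19)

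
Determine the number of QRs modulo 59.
The squaring map on Z_59* is 2-to-1, so there are (58)/2 = 29 QRs.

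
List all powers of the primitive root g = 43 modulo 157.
43^1, 43^2, ..., 43^{156} mod 157: [43, 122, 65, 126, 80, 143, 26, 19, 32, 120, 136, 39, 107, 48, 23, 47, 137, 82, 72, 113, 149, 127, 123, 108, 91, 145, 112, 106, 5, 58, 139, 11, 2, 86, 87, 130, 95, 3, 129, 52, 38, 64, 83, 115, 78, 57, 96, 46, 94, 117, 7, 144, 69, 141, 97, 89, 59, 25, 133, 67, 55, 10, 116, 121, 22, 4, 15, 17, 103, 33, 6, 101, 104, 76, 128, 9, 73, 156, 114, 35, 92, 31, 77, 14, 131, 138, 125, 37, 21, 118, 50, 109, 134, 110, 20, 75, 85, 44, 8, 30, 34, 49, 66, 12, 45, 51, 152, 99, 18, 146, 155, 71, 70, 27, 62, 154, 28, 105, 119, 93, 74, 42, 79, 100, 61, 111, 63, 40, 150, 13, 88, 16, 60, 68, 98, 132, 24, 90, 102, 147, 41, 36, 135, 153, 142, 140, 54, 124, 151, 56, 53, 81, 29, 148, 84, 1]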